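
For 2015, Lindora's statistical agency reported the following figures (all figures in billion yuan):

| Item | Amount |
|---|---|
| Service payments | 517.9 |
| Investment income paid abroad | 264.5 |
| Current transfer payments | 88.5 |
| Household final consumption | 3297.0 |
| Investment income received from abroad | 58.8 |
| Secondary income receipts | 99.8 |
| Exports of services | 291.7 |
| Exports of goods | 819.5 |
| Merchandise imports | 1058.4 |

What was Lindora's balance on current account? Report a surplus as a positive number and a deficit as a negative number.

-659.5

Goods balance = 819.5 - 1058.4 = -238.9
Services balance = 291.7 - 517.9 = -226.2
Trade balance (goods + services) = -238.9 + (-226.2) = -465.1
Net primary income = 58.8 - 264.5 = -205.7
Net secondary income = 99.8 - 88.5 = 11.3
Current account = -465.1 + (-205.7) + 11.3 = -659.5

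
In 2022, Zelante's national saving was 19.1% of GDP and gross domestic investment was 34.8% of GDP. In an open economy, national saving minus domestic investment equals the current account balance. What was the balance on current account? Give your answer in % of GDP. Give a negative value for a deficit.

S - I = CA (net lending to the rest of the world).
CA = S - I = 19.1 - 34.8 = -15.7

-15.7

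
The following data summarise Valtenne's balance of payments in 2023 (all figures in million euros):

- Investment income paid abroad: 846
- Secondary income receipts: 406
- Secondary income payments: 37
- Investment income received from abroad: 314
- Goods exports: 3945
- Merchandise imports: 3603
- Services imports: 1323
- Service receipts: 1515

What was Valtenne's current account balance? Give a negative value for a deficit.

Goods balance = 3945 - 3603 = 342
Services balance = 1515 - 1323 = 192
Trade balance (goods + services) = 342 + 192 = 534
Net primary income = 314 - 846 = -532
Net secondary income = 406 - 37 = 369
Current account = 534 + (-532) + 369 = 371

371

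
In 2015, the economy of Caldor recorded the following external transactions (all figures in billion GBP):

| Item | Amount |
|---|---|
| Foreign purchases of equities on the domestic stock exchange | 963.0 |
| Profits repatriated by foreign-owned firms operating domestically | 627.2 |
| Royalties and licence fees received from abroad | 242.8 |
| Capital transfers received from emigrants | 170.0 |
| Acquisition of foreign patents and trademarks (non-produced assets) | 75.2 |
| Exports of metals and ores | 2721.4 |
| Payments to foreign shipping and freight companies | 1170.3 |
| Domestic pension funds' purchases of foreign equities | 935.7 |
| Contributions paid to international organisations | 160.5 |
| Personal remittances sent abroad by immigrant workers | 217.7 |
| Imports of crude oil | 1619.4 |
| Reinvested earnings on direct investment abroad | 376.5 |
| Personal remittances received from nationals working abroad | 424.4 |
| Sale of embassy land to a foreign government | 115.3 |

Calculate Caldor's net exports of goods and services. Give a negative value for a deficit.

174.5

Goods: 2721.4 - 1619.4 = 1102.0
Services: -1170.3 + 242.8 = -927.5
Trade balance = 1102.0 + (-927.5) = 174.5
(Excluded from the trade balance — financial account: foreign purchases of equities on the domestic stock exchange 963.0, domestic pension funds' purchases of foreign equities 935.7; primary income: profits repatriated by foreign-owned firms operating domestically 627.2, reinvested earnings on direct investment abroad 376.5; capital account: capital transfers received from emigrants 170.0, acquisition of foreign patents and trademarks (non-produced assets) 75.2, sale of embassy land to a foreign government 115.3; secondary income: contributions paid to international organisations 160.5, personal remittances sent abroad by immigrant workers 217.7, personal remittances received from nationals working abroad 424.4.)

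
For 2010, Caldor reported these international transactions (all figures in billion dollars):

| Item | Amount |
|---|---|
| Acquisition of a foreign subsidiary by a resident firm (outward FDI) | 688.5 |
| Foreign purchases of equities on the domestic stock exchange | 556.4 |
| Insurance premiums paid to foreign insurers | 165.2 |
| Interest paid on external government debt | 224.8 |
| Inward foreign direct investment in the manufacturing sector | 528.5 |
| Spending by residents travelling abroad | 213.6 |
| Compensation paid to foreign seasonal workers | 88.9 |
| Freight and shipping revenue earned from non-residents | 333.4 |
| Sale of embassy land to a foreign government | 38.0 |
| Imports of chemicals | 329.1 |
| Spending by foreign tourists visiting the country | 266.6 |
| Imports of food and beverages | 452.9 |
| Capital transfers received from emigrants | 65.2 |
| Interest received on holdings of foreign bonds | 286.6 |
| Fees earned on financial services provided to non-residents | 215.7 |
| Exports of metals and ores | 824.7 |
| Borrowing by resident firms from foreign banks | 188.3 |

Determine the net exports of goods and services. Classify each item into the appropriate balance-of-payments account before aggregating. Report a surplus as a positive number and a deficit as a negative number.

Goods: 824.7 - 329.1 - 452.9 = 42.7
Services: 333.4 + 266.6 + 215.7 - 213.6 - 165.2 = 436.9
Trade balance = 42.7 + 436.9 = 479.6
(Excluded from the trade balance — financial account: acquisition of a foreign subsidiary by a resident firm (outward FDI) 688.5, foreign purchases of equities on the domestic stock exchange 556.4, inward foreign direct investment in the manufacturing sector 528.5, borrowing by resident firms from foreign banks 188.3; primary income: interest paid on external government debt 224.8, compensation paid to foreign seasonal workers 88.9, interest received on holdings of foreign bonds 286.6; capital account: sale of embassy land to a foreign government 38.0, capital transfers received from emigrants 65.2.)

479.6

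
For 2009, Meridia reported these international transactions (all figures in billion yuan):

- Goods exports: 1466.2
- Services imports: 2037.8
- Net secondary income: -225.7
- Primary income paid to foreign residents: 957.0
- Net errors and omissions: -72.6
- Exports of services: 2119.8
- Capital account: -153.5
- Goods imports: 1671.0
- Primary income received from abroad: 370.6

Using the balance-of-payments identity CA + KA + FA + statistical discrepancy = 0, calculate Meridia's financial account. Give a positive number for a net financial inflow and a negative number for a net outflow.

1161.0

Goods balance = 1466.2 - 1671.0 = -204.8
Services balance = 2119.8 - 2037.8 = 82.0
Trade balance (goods + services) = -204.8 + 82.0 = -122.8
Net primary income = 370.6 - 957.0 = -586.4
Net secondary income = -225.7
Current account = -122.8 + (-586.4) + (-225.7) = -934.9
Financial account = -(-934.9 + (-153.5) + (-72.6)) = 1161.0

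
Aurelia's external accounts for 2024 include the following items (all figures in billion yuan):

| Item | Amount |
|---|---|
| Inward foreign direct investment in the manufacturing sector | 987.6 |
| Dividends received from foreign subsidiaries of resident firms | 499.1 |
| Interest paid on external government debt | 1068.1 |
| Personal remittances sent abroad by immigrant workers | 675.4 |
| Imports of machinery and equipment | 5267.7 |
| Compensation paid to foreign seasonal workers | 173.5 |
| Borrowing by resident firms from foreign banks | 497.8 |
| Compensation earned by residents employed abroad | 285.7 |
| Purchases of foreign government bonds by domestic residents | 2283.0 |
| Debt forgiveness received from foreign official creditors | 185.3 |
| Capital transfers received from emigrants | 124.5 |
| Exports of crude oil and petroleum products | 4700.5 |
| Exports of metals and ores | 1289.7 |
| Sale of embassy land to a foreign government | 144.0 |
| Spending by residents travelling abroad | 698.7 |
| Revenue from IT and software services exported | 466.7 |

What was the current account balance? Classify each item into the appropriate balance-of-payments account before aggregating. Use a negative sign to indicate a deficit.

Goods: 4700.5 + 1289.7 - 5267.7 = 722.5
Services: -698.7 + 466.7 = -232.0
Primary income: 499.1 - 173.5 + 285.7 - 1068.1 = -456.8
Secondary income: -675.4
Current account = 722.5 + (-232.0) + (-456.8) + (-675.4) = -641.7
(Excluded from the current account — financial account: inward foreign direct investment in the manufacturing sector 987.6, borrowing by resident firms from foreign banks 497.8, purchases of foreign government bonds by domestic residents 2283.0; capital account: debt forgiveness received from foreign official creditors 185.3, capital transfers received from emigrants 124.5, sale of embassy land to a foreign government 144.0.)

-641.7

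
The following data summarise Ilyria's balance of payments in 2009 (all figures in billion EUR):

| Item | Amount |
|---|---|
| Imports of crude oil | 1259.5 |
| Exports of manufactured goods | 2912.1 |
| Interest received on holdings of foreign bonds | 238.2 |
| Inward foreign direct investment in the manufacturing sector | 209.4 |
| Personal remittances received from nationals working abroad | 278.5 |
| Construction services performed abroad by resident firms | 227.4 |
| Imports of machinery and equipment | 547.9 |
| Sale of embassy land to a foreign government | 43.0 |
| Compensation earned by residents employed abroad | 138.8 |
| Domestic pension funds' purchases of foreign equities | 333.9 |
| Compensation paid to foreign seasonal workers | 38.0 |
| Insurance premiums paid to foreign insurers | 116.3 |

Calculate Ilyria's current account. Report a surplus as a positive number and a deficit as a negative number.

1833.3

Goods: -1259.5 - 547.9 + 2912.1 = 1104.7
Services: 227.4 - 116.3 = 111.1
Primary income: -38.0 + 138.8 + 238.2 = 339.0
Secondary income: 278.5
Current account = 1104.7 + 111.1 + 339.0 + 278.5 = 1833.3
(Excluded from the current account — financial account: inward foreign direct investment in the manufacturing sector 209.4, domestic pension funds' purchases of foreign equities 333.9; capital account: sale of embassy land to a foreign government 43.0.)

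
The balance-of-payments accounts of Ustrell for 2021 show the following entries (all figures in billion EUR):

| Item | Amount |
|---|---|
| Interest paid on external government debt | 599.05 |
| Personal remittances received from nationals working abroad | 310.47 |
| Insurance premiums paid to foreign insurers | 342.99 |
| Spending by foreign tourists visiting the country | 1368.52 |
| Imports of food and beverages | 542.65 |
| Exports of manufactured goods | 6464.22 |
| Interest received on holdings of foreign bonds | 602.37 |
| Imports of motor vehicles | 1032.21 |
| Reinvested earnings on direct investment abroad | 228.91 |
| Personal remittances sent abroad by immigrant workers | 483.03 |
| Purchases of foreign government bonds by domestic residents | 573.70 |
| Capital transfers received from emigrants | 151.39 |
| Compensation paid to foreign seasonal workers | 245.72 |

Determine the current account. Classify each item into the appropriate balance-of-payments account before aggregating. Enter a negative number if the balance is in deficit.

5728.84

Goods: -1032.21 + 6464.22 - 542.65 = 4889.36
Services: 1368.52 - 342.99 = 1025.53
Primary income: 602.37 - 245.72 + 228.91 - 599.05 = -13.49
Secondary income: -483.03 + 310.47 = -172.56
Current account = 4889.36 + 1025.53 + (-13.49) + (-172.56) = 5728.84
(Excluded from the current account — financial account: purchases of foreign government bonds by domestic residents 573.70; capital account: capital transfers received from emigrants 151.39.)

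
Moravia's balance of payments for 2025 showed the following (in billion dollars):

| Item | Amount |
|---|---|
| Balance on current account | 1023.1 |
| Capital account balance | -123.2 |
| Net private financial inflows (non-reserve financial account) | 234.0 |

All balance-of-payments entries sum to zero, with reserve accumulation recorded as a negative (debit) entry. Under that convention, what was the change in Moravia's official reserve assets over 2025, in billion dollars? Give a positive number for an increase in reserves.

Official reserve transactions balance = -(1023.1 + (-123.2) + 234.0) = -1133.9
An accumulation of reserves is recorded as a debit (negative entry), so the change in the stock of reserves is the negative of that balance.
Change in official reserves = -(-1133.9) = 1133.9

1133.9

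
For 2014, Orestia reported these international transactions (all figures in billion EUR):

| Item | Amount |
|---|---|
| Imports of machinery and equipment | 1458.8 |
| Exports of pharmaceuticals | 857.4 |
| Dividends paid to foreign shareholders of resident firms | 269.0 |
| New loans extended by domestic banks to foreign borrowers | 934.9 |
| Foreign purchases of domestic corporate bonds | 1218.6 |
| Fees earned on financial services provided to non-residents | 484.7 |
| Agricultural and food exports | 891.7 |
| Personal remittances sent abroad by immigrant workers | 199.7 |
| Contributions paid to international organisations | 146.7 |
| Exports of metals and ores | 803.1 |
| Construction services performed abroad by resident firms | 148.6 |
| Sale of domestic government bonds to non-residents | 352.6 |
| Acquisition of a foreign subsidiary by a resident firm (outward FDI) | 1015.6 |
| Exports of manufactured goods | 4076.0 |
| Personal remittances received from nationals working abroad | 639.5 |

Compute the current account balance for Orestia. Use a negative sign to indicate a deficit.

Goods: 4076.0 + 803.1 + 891.7 + 857.4 - 1458.8 = 5169.4
Services: 148.6 + 484.7 = 633.3
Primary income: -269.0
Secondary income: 639.5 - 199.7 - 146.7 = 293.1
Current account = 5169.4 + 633.3 + (-269.0) + 293.1 = 5826.8
(Excluded from the current account — financial account: new loans extended by domestic banks to foreign borrowers 934.9, foreign purchases of domestic corporate bonds 1218.6, sale of domestic government bonds to non-residents 352.6, acquisition of a foreign subsidiary by a resident firm (outward FDI) 1015.6.)

5826.8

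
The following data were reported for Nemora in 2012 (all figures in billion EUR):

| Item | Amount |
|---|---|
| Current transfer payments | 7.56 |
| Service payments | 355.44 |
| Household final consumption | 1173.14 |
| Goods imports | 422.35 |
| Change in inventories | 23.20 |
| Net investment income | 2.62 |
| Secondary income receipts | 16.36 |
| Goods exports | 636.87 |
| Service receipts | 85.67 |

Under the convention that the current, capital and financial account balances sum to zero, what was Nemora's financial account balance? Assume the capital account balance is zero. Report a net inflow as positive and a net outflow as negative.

Goods balance = 636.87 - 422.35 = 214.52
Services balance = 85.67 - 355.44 = -269.77
Trade balance (goods + services) = 214.52 + (-269.77) = -55.25
Net primary income = 2.62
Net secondary income = 16.36 - 7.56 = 8.80
Current account = -55.25 + 2.62 + 8.80 = -43.83
Financial account = -(-43.83) = 43.83

43.83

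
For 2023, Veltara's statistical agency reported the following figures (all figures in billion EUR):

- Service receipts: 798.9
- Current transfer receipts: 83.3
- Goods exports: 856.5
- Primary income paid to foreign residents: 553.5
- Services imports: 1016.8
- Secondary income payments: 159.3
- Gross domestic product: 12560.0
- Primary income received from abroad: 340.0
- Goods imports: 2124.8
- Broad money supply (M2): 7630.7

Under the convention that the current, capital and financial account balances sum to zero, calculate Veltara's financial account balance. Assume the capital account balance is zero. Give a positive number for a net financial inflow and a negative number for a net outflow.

1775.7

Goods balance = 856.5 - 2124.8 = -1268.3
Services balance = 798.9 - 1016.8 = -217.9
Trade balance (goods + services) = -1268.3 + (-217.9) = -1486.2
Net primary income = 340.0 - 553.5 = -213.5
Net secondary income = 83.3 - 159.3 = -76.0
Current account = -1486.2 + (-213.5) + (-76.0) = -1775.7
Financial account = -(-1775.7) = 1775.7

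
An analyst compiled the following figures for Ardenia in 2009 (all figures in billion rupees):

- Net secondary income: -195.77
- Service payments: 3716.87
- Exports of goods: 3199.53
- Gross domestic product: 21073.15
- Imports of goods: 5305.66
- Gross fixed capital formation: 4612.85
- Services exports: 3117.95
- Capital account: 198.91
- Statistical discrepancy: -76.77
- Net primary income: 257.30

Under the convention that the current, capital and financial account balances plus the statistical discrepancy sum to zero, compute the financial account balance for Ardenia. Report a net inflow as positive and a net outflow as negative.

Goods balance = 3199.53 - 5305.66 = -2106.13
Services balance = 3117.95 - 3716.87 = -598.92
Trade balance (goods + services) = -2106.13 + (-598.92) = -2705.05
Net primary income = 257.30
Net secondary income = -195.77
Current account = -2705.05 + 257.30 + (-195.77) = -2643.52
Financial account = -(-2643.52 + 198.91 + (-76.77)) = 2521.38

2521.38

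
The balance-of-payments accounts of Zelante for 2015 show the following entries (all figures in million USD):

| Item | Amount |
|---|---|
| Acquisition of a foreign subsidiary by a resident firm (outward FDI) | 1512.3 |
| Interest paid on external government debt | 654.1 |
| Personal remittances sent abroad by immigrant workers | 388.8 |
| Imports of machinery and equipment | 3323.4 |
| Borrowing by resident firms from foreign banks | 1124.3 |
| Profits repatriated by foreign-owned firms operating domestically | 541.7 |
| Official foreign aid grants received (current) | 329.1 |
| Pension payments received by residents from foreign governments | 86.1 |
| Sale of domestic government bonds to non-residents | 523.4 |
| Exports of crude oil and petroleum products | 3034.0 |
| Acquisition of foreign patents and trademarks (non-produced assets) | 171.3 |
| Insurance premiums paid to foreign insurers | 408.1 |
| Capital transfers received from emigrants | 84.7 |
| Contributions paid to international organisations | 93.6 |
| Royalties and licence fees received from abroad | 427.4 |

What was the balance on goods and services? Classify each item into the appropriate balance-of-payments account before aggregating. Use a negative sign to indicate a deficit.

-270.1

Goods: -3323.4 + 3034.0 = -289.4
Services: 427.4 - 408.1 = 19.3
Trade balance = -289.4 + 19.3 = -270.1
(Excluded from the trade balance — financial account: acquisition of a foreign subsidiary by a resident firm (outward FDI) 1512.3, borrowing by resident firms from foreign banks 1124.3, sale of domestic government bonds to non-residents 523.4; primary income: interest paid on external government debt 654.1, profits repatriated by foreign-owned firms operating domestically 541.7; secondary income: personal remittances sent abroad by immigrant workers 388.8, official foreign aid grants received (current) 329.1, pension payments received by residents from foreign governments 86.1, contributions paid to international organisations 93.6; capital account: acquisition of foreign patents and trademarks (non-produced assets) 171.3, capital transfers received from emigrants 84.7.)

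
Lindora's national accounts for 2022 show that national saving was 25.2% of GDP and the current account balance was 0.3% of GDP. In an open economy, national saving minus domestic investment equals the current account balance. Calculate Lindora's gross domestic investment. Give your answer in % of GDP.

I = S - CA = 25.2 - 0.3 = 24.9

24.9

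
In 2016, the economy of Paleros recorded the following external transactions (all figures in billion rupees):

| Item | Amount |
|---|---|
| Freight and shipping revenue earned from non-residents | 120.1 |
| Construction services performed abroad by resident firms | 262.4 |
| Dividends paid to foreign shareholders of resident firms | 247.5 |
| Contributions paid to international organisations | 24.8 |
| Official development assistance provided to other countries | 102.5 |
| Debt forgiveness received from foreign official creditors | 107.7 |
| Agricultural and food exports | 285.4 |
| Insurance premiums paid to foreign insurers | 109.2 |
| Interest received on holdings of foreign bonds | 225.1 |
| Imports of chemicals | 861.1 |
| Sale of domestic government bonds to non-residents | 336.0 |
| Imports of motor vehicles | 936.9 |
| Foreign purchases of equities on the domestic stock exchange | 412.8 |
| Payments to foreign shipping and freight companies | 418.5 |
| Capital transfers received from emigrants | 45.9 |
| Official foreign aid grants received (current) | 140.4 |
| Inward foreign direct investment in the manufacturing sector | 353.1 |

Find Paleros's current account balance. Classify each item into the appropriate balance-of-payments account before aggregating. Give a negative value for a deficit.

Goods: 285.4 - 861.1 - 936.9 = -1512.6
Services: 262.4 - 418.5 - 109.2 + 120.1 = -145.2
Primary income: 225.1 - 247.5 = -22.4
Secondary income: -102.5 + 140.4 - 24.8 = 13.1
Current account = (-1512.6) + (-145.2) + (-22.4) + 13.1 = -1667.1
(Excluded from the current account — capital account: debt forgiveness received from foreign official creditors 107.7, capital transfers received from emigrants 45.9; financial account: sale of domestic government bonds to non-residents 336.0, foreign purchases of equities on the domestic stock exchange 412.8, inward foreign direct investment in the manufacturing sector 353.1.)

-1667.1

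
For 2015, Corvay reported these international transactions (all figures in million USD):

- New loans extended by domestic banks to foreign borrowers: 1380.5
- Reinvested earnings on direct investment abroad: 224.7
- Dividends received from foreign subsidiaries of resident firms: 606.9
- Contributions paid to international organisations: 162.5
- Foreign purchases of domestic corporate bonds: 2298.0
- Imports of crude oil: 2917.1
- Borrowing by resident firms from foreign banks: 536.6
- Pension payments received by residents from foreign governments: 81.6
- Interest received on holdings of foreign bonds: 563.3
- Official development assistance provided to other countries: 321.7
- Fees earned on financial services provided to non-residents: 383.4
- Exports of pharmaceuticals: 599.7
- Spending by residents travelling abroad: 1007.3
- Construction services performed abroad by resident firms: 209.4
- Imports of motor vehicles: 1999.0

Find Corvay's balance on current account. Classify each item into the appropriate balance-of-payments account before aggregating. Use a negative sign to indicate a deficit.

Goods: -2917.1 + 599.7 - 1999.0 = -4316.4
Services: 383.4 + 209.4 - 1007.3 = -414.5
Primary income: 606.9 + 224.7 + 563.3 = 1394.9
Secondary income: -162.5 - 321.7 + 81.6 = -402.6
Current account = (-4316.4) + (-414.5) + 1394.9 + (-402.6) = -3738.6
(Excluded from the current account — financial account: new loans extended by domestic banks to foreign borrowers 1380.5, foreign purchases of domestic corporate bonds 2298.0, borrowing by resident firms from foreign banks 536.6.)

-3738.6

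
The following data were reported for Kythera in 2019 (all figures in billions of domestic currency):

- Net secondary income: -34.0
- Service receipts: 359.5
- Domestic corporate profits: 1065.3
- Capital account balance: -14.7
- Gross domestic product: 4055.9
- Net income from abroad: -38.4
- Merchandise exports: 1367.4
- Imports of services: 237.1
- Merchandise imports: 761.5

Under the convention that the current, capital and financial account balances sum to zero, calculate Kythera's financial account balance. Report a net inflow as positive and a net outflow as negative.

-641.2

Goods balance = 1367.4 - 761.5 = 605.9
Services balance = 359.5 - 237.1 = 122.4
Trade balance (goods + services) = 605.9 + 122.4 = 728.3
Net primary income = -38.4
Net secondary income = -34.0
Current account = 728.3 + (-38.4) + (-34.0) = 655.9
Financial account = -(655.9 + (-14.7)) = -641.2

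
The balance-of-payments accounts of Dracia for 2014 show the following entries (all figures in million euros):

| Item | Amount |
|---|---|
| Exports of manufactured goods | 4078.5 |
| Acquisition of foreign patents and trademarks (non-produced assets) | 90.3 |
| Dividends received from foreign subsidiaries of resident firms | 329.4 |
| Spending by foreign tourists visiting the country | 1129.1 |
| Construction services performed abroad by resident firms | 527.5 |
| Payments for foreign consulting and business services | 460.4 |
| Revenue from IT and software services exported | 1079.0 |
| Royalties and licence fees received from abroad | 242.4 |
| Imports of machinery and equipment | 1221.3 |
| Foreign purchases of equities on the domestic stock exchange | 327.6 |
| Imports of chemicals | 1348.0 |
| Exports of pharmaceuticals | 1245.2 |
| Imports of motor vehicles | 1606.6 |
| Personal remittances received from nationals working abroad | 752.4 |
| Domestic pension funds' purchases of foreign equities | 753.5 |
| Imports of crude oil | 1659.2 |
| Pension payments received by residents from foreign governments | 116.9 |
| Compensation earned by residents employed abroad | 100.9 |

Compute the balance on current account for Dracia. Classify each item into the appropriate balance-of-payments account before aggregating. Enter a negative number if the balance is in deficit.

Goods: 4078.5 + 1245.2 - 1348.0 - 1606.6 - 1221.3 - 1659.2 = -511.4
Services: -460.4 + 1079.0 + 242.4 + 527.5 + 1129.1 = 2517.6
Primary income: 100.9 + 329.4 = 430.3
Secondary income: 116.9 + 752.4 = 869.3
Current account = (-511.4) + 2517.6 + 430.3 + 869.3 = 3305.8
(Excluded from the current account — capital account: acquisition of foreign patents and trademarks (non-produced assets) 90.3; financial account: foreign purchases of equities on the domestic stock exchange 327.6, domestic pension funds' purchases of foreign equities 753.5.)

3305.8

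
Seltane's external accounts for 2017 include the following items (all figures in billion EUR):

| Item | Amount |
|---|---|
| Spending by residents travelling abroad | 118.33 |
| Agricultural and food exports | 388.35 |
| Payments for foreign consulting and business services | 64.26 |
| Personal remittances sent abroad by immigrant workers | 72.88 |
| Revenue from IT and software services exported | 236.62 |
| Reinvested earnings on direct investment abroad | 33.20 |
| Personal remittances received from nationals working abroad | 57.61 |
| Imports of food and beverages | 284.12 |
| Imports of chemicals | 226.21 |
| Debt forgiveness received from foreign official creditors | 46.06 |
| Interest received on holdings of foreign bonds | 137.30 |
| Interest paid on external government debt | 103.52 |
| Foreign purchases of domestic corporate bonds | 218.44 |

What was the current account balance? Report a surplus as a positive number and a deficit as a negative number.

-16.24

Goods: -226.21 + 388.35 - 284.12 = -121.98
Services: 236.62 - 118.33 - 64.26 = 54.03
Primary income: 137.30 + 33.20 - 103.52 = 66.98
Secondary income: -72.88 + 57.61 = -15.27
Current account = (-121.98) + 54.03 + 66.98 + (-15.27) = -16.24
(Excluded from the current account — capital account: debt forgiveness received from foreign official creditors 46.06; financial account: foreign purchases of domestic corporate bonds 218.44.)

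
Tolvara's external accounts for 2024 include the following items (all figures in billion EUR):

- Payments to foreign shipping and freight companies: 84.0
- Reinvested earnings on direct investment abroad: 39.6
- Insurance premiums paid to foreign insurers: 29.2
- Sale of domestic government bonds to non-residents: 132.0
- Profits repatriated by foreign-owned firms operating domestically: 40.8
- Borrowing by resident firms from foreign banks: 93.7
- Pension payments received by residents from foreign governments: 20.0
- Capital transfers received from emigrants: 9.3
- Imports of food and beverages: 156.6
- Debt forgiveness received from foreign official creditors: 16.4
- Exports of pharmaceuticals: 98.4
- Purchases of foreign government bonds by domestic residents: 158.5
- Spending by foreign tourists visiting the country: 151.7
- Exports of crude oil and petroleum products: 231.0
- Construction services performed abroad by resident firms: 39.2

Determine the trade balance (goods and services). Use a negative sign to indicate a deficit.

250.5

Goods: 231.0 + 98.4 - 156.6 = 172.8
Services: -84.0 - 29.2 + 151.7 + 39.2 = 77.7
Trade balance = 172.8 + 77.7 = 250.5
(Excluded from the trade balance — primary income: reinvested earnings on direct investment abroad 39.6, profits repatriated by foreign-owned firms operating domestically 40.8; financial account: sale of domestic government bonds to non-residents 132.0, borrowing by resident firms from foreign banks 93.7, purchases of foreign government bonds by domestic residents 158.5; secondary income: pension payments received by residents from foreign governments 20.0; capital account: capital transfers received from emigrants 9.3, debt forgiveness received from foreign official creditors 16.4.)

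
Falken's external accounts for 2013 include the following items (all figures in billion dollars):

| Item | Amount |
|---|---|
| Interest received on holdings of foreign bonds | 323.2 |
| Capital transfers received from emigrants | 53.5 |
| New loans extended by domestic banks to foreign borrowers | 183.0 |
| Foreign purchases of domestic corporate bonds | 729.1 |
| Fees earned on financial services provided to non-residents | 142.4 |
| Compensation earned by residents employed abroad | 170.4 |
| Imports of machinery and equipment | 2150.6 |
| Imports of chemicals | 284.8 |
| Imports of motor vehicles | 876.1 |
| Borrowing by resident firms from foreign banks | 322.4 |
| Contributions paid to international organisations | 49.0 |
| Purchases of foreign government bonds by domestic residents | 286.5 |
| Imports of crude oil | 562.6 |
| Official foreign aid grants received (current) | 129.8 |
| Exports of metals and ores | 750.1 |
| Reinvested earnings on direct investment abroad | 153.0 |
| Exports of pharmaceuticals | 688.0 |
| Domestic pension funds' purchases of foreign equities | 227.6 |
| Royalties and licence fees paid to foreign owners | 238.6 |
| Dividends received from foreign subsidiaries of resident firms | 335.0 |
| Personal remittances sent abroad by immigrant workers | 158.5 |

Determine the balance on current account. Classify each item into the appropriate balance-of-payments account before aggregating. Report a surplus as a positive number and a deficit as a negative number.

Goods: -2150.6 + 750.1 - 562.6 + 688.0 - 876.1 - 284.8 = -2436.0
Services: 142.4 - 238.6 = -96.2
Primary income: 323.2 + 153.0 + 335.0 + 170.4 = 981.6
Secondary income: -49.0 - 158.5 + 129.8 = -77.7
Current account = (-2436.0) + (-96.2) + 981.6 + (-77.7) = -1628.3
(Excluded from the current account — capital account: capital transfers received from emigrants 53.5; financial account: new loans extended by domestic banks to foreign borrowers 183.0, foreign purchases of domestic corporate bonds 729.1, borrowing by resident firms from foreign banks 322.4, purchases of foreign government bonds by domestic residents 286.5, domestic pension funds' purchases of foreign equities 227.6.)

-1628.3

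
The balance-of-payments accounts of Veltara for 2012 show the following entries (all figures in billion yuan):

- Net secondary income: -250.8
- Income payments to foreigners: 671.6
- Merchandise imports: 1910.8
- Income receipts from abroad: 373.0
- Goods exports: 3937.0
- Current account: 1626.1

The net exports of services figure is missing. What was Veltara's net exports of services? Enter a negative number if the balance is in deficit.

149.3

Current account = goods balance + services balance + net primary income + net secondary income
Sum of the known components = 1476.8
Net exports of services = CA - (known components) = 1626.1 - 1476.8 = 149.3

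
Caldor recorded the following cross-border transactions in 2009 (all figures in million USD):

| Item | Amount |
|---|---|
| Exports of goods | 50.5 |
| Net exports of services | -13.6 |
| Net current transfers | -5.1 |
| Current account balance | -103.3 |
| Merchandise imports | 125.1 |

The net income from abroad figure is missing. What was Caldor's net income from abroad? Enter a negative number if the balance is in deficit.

Current account = goods balance + services balance + net primary income + net secondary income
Sum of the known components = -93.3
Net income from abroad = CA - (known components) = -103.3 - (-93.3) = -10.0

-10.0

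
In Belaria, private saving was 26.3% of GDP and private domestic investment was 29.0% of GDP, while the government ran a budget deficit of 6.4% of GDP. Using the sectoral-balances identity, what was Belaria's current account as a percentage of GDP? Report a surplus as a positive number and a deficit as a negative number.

-9.1

By the sectoral-balances identity, CA = (S_private - I) + (T - G).
Private balance = 26.3 - 29.0 = -2.7
Government balance (T - G) = -6.4
CA = -2.7 + (-6.4) = -9.1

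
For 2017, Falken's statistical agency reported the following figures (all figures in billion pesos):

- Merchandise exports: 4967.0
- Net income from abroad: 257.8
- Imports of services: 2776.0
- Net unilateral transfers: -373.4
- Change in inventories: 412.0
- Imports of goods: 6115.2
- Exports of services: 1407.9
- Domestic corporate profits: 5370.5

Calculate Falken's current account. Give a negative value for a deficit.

Goods balance = 4967.0 - 6115.2 = -1148.2
Services balance = 1407.9 - 2776.0 = -1368.1
Trade balance (goods + services) = -1148.2 + (-1368.1) = -2516.3
Net primary income = 257.8
Net secondary income = -373.4
Current account = -2516.3 + 257.8 + (-373.4) = -2631.9

-2631.9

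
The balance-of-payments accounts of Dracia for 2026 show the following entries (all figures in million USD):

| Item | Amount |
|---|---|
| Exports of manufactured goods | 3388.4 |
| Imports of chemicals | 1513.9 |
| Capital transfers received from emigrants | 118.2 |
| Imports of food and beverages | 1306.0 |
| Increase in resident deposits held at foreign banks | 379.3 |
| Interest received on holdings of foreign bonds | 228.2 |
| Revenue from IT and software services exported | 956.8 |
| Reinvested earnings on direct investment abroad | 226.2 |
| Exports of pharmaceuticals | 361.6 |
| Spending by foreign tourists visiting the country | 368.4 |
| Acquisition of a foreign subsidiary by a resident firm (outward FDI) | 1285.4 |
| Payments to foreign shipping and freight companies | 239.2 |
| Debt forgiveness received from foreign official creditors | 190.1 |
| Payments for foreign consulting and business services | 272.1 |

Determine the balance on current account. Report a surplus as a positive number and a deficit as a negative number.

2198.4

Goods: 3388.4 - 1513.9 + 361.6 - 1306.0 = 930.1
Services: -239.2 + 368.4 + 956.8 - 272.1 = 813.9
Primary income: 226.2 + 228.2 = 454.4
Current account = 930.1 + 813.9 + 454.4 = 2198.4
(Excluded from the current account — capital account: capital transfers received from emigrants 118.2, debt forgiveness received from foreign official creditors 190.1; financial account: increase in resident deposits held at foreign banks 379.3, acquisition of a foreign subsidiary by a resident firm (outward FDI) 1285.4.)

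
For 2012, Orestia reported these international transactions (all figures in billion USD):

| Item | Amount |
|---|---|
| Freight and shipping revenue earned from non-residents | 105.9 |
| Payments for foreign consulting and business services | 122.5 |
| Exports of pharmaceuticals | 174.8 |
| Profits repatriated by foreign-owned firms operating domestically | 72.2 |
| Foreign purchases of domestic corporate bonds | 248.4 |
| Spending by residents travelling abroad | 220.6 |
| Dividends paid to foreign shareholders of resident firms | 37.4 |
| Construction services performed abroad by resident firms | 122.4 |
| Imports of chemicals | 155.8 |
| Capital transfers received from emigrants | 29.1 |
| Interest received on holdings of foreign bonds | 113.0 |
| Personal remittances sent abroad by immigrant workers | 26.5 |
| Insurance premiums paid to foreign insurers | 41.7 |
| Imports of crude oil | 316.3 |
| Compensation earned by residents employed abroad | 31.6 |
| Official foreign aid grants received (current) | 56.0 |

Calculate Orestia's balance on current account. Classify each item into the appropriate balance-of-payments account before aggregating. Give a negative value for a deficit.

Goods: -316.3 + 174.8 - 155.8 = -297.3
Services: -122.5 + 122.4 - 220.6 + 105.9 - 41.7 = -156.5
Primary income: -37.4 + 113.0 - 72.2 + 31.6 = 35.0
Secondary income: 56.0 - 26.5 = 29.5
Current account = (-297.3) + (-156.5) + 35.0 + 29.5 = -389.3
(Excluded from the current account — financial account: foreign purchases of domestic corporate bonds 248.4; capital account: capital transfers received from emigrants 29.1.)

-389.3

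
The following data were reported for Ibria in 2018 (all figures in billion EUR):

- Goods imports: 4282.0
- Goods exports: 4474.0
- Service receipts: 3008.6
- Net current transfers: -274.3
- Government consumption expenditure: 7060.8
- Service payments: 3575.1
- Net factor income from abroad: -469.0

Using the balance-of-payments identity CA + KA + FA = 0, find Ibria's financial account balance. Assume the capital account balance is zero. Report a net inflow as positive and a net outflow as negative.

Goods balance = 4474.0 - 4282.0 = 192.0
Services balance = 3008.6 - 3575.1 = -566.5
Trade balance (goods + services) = 192.0 + (-566.5) = -374.5
Net primary income = -469.0
Net secondary income = -274.3
Current account = -374.5 + (-469.0) + (-274.3) = -1117.8
Financial account = -(-1117.8) = 1117.8

1117.8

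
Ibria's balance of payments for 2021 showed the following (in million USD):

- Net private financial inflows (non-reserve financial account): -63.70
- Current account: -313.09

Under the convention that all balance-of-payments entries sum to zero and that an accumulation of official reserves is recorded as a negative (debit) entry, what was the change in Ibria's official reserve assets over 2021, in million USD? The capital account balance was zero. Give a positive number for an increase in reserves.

-376.79

Official reserve transactions balance = -((-313.09) + (-63.70)) = 376.79
An accumulation of reserves is recorded as a debit (negative entry), so the change in the stock of reserves is the negative of that balance.
Change in official reserves = -(376.79) = -376.79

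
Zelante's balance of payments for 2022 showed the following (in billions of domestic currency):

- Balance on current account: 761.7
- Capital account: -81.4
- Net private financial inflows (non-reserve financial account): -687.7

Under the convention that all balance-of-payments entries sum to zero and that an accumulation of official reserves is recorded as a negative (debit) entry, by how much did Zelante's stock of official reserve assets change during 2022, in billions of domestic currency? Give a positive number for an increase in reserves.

Official reserve transactions balance = -(761.7 + (-81.4) + (-687.7)) = 7.4
An accumulation of reserves is recorded as a debit (negative entry), so the change in the stock of reserves is the negative of that balance.
Change in official reserves = -(7.4) = -7.4

-7.4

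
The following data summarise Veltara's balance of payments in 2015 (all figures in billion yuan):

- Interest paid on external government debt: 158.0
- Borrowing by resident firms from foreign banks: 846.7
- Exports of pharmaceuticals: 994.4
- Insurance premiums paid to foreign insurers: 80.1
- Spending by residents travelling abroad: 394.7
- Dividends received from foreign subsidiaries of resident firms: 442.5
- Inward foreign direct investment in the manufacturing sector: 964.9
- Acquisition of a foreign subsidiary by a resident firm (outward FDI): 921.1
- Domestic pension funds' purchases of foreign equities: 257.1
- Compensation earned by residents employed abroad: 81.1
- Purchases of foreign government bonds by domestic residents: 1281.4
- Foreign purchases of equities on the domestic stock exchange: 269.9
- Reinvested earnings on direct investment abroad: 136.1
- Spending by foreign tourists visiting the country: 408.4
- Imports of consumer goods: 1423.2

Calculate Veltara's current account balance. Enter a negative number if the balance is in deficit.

6.5

Goods: -1423.2 + 994.4 = -428.8
Services: 408.4 - 80.1 - 394.7 = -66.4
Primary income: 136.1 + 442.5 - 158.0 + 81.1 = 501.7
Current account = (-428.8) + (-66.4) + 501.7 = 6.5
(Excluded from the current account — financial account: borrowing by resident firms from foreign banks 846.7, inward foreign direct investment in the manufacturing sector 964.9, acquisition of a foreign subsidiary by a resident firm (outward FDI) 921.1, domestic pension funds' purchases of foreign equities 257.1, purchases of foreign government bonds by domestic residents 1281.4, foreign purchases of equities on the domestic stock exchange 269.9.)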